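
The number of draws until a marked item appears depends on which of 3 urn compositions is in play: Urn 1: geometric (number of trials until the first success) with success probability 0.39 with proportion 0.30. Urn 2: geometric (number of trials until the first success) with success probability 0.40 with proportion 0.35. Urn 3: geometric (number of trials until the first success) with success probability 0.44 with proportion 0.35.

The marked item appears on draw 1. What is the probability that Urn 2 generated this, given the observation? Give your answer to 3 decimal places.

Apply Bayes' rule: the posterior for each component is proportional to its prior times its likelihood at x.
Evaluate each component's likelihood at the observed value:
  L_1 = 0.39
  L_2 = 0.4
  L_3 = 0.44
Unnormalised posteriors:
  π_1·L_1 = 0.30 × 0.39 = 0.117
  π_2·L_2 = 0.35 × 0.4 = 0.14
  π_3·L_3 = 0.35 × 0.44 = 0.154
Evidence: 0.117 + 0.14 + 0.154 = 0.411
P(Urn 2 | data) = 0.14 / 0.411 ≈ 0.341

0.341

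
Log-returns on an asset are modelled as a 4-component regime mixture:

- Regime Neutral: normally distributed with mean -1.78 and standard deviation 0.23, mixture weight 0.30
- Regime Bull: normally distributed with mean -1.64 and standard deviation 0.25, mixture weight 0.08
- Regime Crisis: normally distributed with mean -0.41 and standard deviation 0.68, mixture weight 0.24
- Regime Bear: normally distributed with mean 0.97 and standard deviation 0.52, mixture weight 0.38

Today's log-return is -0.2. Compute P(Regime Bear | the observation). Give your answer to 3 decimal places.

Apply Bayes' rule: the posterior for each component is proportional to its prior times its likelihood at x.
Component likelihoods at x = -0.2:
  p_Neutral = 9.81302e-11
  p_Bull = 9.96657e-08
  p_Crisis = 0.55936
  p_Bear = 0.0610378
Prior × likelihood for each component:
  π_Neutral·p_Neutral = 0.30 × 9.81302e-11 = 2.94391e-11
  π_Bull·p_Bull = 0.08 × 9.96657e-08 = 7.97326e-09
  π_Crisis·p_Crisis = 0.24 × 0.55936 = 0.134246
  π_Bear·p_Bear = 0.38 × 0.0610378 = 0.0231944
Normaliser: 2.94391e-11 + 7.97326e-09 + 0.134246 + 0.0231944 = 0.157441
P(Regime Bear | x) ≈ 0.147

0.147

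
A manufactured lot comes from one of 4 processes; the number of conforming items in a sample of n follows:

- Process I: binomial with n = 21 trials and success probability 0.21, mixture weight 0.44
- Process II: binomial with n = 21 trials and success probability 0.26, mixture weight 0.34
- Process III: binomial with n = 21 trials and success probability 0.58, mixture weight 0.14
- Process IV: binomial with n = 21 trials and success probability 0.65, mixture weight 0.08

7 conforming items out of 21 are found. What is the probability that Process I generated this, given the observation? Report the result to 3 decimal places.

0.410

P(component k | x) = π_k·f_k(x) / marginal(x), where marginal(x) = Σ_j π_j·f_j(x).
Binomial probabilities:
  L_I = C(21,7)·0.21^7·0.79^14 = 116280·1.80109e-05·0.036879 = 0.0772359
  L_II = C(21,7)·0.26^7·0.74^14 = 116280·8.03181e-05·0.0147654 = 0.137899
  L_III = C(21,7)·0.58^7·0.42^14 = 116280·0.0220798·5.31484e-06 = 0.0136455
  L_IV = C(21,7)·0.65^7·0.35^14 = 116280·0.0490223·4.13955e-07 = 0.00235967
Weight by the priors:
  π_I·L_I = 0.44 × 0.0772359 = 0.0339838
  π_II·L_II = 0.34 × 0.137899 = 0.0468858
  π_III·L_III = 0.14 × 0.0136455 = 0.00191038
  π_IV·L_IV = 0.08 × 0.00235967 = 0.000188774
Normaliser: 0.0339838 + 0.0468858 + 0.00191038 + 0.000188774 = 0.0829688
P(Process I | 7 conforming items out of 21) ≈ 0.410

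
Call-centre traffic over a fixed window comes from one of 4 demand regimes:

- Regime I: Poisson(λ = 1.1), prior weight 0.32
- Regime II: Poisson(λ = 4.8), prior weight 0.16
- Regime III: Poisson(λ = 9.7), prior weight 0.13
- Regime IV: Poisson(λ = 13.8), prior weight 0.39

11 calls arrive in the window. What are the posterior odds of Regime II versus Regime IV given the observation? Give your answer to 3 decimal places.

Posterior odds = (w_i f_i(x)) / (w_j f_j(x)); the normalising sum cancels.
Component likelihoods at x = 11 calls:
  L_I = e^(−1.1)·1.1^11/11! = 2.37925e-08
  L_II = e^(−4.8)·4.8^11/11! = 0.00642517
  L_III = e^(−9.7)·9.7^11/11! = 0.109819
  L_IV = e^(−13.8)·13.8^11/11! = 0.0879529
Posterior odds = (w_II·L_II) / (w_IV·L_IV) = (0.16·0.00642517) / (0.39·0.0879529) = 0.00102803 / 0.0343016 ≈ 0.030

0.030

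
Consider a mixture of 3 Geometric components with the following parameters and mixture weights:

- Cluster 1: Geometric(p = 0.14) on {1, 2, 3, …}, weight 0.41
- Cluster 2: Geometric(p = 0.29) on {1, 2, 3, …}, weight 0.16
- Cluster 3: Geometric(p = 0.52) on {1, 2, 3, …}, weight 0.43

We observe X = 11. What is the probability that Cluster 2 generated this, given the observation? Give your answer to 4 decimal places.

0.1052

Apply Bayes' rule: the posterior for each component is proportional to its prior times its likelihood at x.
Evaluate each component's likelihood at the observed value:
  p_1 = 0.0309822
  p_2 = 0.00944021
  p_3 = 0.00033761
Prior × likelihood for each component:
  P(Z=1)·p_1 = 0.41 × 0.0309822 = 0.0127027
  P(Z=2)·p_2 = 0.16 × 0.00944021 = 0.00151043
  P(Z=3)·p_3 = 0.43 × 0.00033761 = 0.000145172
Marginal: 0.0127027 + 0.00151043 + 0.000145172 = 0.0143583
P(Cluster 2 | x) = 0.00151043 / 0.0143583 ≈ 0.1052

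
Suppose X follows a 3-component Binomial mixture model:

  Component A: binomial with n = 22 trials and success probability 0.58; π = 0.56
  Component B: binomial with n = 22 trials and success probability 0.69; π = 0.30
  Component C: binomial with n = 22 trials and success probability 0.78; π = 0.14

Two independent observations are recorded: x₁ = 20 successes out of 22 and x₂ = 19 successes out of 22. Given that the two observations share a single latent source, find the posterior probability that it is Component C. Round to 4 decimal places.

0.9085

Apply Bayes' rule: the posterior for each component is proportional to its prior times its likelihood at x.
Since both observations come from the same component, the likelihood for component k is f_k(x₁)·f_k(x₂).
  f_A = [C(22,20)·0.58^20·0.42^2 = 231·1.85592e-05·0.1764 = 0.000756259] × [0.0036509] = 2.76103e-06
  f_B = [C(22,20)·0.69^20·0.31^2 = 231·0.000598387·0.0961 = 0.0132836] × [0.0397868] = 0.000528513
  f_C = [C(22,20)·0.78^20·0.22^2 = 231·0.00694852·0.0484 = 0.0776872] × [0.146078] = 0.0113484
Unnormalised posteriors:
  π_A·f_A = 0.56 × 2.76103e-06 = 1.54618e-06
  π_B·f_B = 0.30 × 0.000528513 = 0.000158554
  π_C·f_C = 0.14 × 0.0113484 = 0.00158878
Evidence: 1.54618e-06 + 0.000158554 + 0.00158878 = 0.00174888
Responsibility of Component C: 0.00158878 / 0.00174888 ≈ 0.9085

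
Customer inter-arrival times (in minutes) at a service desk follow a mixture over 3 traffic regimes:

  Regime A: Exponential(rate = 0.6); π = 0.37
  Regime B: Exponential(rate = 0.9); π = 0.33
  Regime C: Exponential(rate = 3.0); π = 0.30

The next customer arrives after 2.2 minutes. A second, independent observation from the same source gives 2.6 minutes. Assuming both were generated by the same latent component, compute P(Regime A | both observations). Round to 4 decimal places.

0.6777

By Bayes' theorem, P(k | x) = w_k f_k(x) / Σ_j w_j f_j(x).
Since both observations come from the same component, the likelihood for component k is f_k(x₁)·f_k(x₂).
  f_A = [0.160281] × [0.126082] = 0.0202085
  f_B = [0.124262] × [0.0866949] = 0.0107729
  f_C = [0.0040811] × [0.0012292] = 5.01651e-06
Weight by the priors:
  w_A·f_A = 0.37 × 0.0202085 = 0.00747715
  w_B·f_B = 0.33 × 0.0107729 = 0.00355506
  w_C·f_C = 0.30 × 5.01651e-06 = 1.50495e-06
Sum: 0.00747715 + 0.00355506 + 1.50495e-06 = 0.0110337
So the posterior for Regime A is 0.00747715 / 0.0110337 ≈ 0.6777.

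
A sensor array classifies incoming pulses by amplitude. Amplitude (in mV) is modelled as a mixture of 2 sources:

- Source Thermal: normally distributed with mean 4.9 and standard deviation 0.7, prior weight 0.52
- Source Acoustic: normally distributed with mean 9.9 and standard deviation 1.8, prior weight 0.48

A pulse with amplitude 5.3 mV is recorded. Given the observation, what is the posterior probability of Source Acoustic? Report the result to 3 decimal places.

By Bayes' theorem, P(k | x) = w_k f_k(x) / Σ_j w_j f_j(x).
Normal densities:
  p_Thermal = (1/(0.7·√(2π)))·exp(−(5.3−4.9)²/(2·0.7²)) = 0.569918·exp(-0.16327) = 0.484068
  p_Acoustic = (1/(1.8·√(2π)))·exp(−(5.3−9.9)²/(2·1.8²)) = 0.221635·exp(-3.26543) = 0.00846211
Multiply by the mixture weights:
  w_Thermal·p_Thermal = 0.52 × 0.484068 = 0.251716
  w_Acoustic·p_Acoustic = 0.48 × 0.00846211 = 0.00406181
Sum: 0.251716 + 0.00406181 = 0.255777
P(Source Acoustic | the observation) = 0.00406181 / 0.255777 ≈ 0.016

0.016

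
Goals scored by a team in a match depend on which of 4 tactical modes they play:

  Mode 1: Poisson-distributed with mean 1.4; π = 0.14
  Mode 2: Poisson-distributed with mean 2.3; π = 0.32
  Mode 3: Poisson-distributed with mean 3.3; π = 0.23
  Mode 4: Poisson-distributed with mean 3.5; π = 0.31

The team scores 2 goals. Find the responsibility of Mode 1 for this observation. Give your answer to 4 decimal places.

P(component k | x) = w_k·f_k(x) / marginal(x), where marginal(x) = Σ_j w_j·f_j(x).
Component likelihoods at x = 2 goals:
  p_1 = e^(−1.4)·1.4^2/2! = 0.241665
  p_2 = e^(−2.3)·2.3^2/2! = 0.265185
  p_3 = e^(−3.3)·3.3^2/2! = 0.200829
  p_4 = e^(−3.5)·3.5^2/2! = 0.184959
Prior × likelihood for each component:
  w_1·p_1 = 0.14 × 0.241665 = 0.0338331
  w_2·p_2 = 0.32 × 0.265185 = 0.0848591
  w_3·p_3 = 0.23 × 0.200829 = 0.0461906
  w_4·p_4 = 0.31 × 0.184959 = 0.0573373
Sum: 0.0338331 + 0.0848591 + 0.0461906 + 0.0573373 = 0.22222
P(Mode 1 | x) ≈ 0.1523

0.1523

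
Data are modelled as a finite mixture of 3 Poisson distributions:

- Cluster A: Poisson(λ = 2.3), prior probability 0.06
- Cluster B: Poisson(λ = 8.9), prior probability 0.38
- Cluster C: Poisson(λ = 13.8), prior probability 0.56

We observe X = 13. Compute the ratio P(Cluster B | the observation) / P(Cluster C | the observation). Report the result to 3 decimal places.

0.304

The posterior odds equal the prior odds times the likelihood ratio: (π_i/π_j)·(f_i(x)/f_j(x)).
Poisson probabilities:
  L_A = e^(−2.3)·2.3^13/13! = 8.11529e-07
  L_B = e^(−8.9)·8.9^13/13! = 0.048147
  L_C = e^(−13.8)·13.8^13/13! = 0.10737
0.0182958 / 0.0601273 ≈ 0.304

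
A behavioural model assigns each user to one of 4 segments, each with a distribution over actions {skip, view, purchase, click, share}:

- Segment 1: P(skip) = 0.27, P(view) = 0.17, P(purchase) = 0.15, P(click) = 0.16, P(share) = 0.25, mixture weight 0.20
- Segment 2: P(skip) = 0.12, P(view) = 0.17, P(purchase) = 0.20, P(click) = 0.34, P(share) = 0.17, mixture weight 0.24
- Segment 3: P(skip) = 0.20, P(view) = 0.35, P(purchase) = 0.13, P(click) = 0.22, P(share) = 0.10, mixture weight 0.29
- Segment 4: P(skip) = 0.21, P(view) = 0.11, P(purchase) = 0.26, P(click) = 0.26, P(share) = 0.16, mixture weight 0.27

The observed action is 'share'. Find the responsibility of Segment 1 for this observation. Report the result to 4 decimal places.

0.3067

By Bayes' theorem, P(k | x) = π_k f_k(x) / Σ_j π_j f_j(x).
Categorical probabilities:
  p_1 = P(share | comp) = 0.25
  p_2 = P(share | comp) = 0.17
  p_3 = P(share | comp) = 0.10
  p_4 = P(share | comp) = 0.16
Prior × likelihood for each component:
  π_1·p_1 = 0.20 × 0.25 = 0.05
  π_2·p_2 = 0.24 × 0.17 = 0.0408
  π_3·p_3 = 0.29 × 0.1 = 0.029
  π_4·p_4 = 0.27 × 0.16 = 0.0432
Sum: 0.05 + 0.0408 + 0.029 + 0.0432 = 0.163
P(Segment 1 | x) = 0.05 / 0.163 ≈ 0.3067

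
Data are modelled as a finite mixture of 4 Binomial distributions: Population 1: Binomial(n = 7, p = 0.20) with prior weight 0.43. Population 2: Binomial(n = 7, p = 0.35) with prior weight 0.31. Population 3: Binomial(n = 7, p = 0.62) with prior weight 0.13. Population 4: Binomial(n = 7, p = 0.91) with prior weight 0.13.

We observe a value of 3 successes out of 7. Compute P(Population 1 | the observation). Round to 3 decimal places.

0.318

P(component k | x) = π_k·f_k(x) / marginal(x), where marginal(x) = Σ_j π_j·f_j(x).
Component likelihoods at x = 3 successes out of 7:
  p_1 = 0.114688
  p_2 = 0.267871
  p_3 = 0.173931
  p_4 = 0.00173046
Unnormalised posteriors:
  π_1·p_1 = 0.43 × 0.114688 = 0.0493158
  π_2·p_2 = 0.31 × 0.267871 = 0.08304
  π_3·p_3 = 0.13 × 0.173931 = 0.0226111
  π_4·p_4 = 0.13 × 0.00173046 = 0.00022496
Normaliser: 0.0493158 + 0.08304 + 0.0226111 + 0.00022496 = 0.155192
Responsibility of Population 1: 0.0493158 / 0.155192 ≈ 0.318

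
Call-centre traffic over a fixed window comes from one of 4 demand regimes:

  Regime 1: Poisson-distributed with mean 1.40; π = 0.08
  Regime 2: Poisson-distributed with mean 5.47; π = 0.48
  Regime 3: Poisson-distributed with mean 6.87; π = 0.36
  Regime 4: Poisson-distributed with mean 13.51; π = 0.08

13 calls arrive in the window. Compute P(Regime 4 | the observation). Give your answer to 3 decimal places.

The responsibility of component k is π_k f_k(x) divided by Σ_j π_j f_j(x).
Evaluate each component's likelihood at the observed value:
  L_1 = e^(−1.40)·1.40^13/13! = 3.1432e-09
  L_2 = e^(−5.47)·5.47^13/13! = 0.00265439
  L_3 = e^(−6.87)·6.87^13/13! = 0.0126635
  L_4 = e^(−13.51)·13.51^13/13! = 0.108873
Prior × likelihood for each component:
  π_1·L_1 = 0.08 × 3.1432e-09 = 2.51456e-10
  π_2·L_2 = 0.48 × 0.00265439 = 0.00127411
  π_3·L_3 = 0.36 × 0.0126635 = 0.00455886
  π_4·L_4 = 0.08 × 0.108873 = 0.00870985
Evidence: 2.51456e-10 + 0.00127411 + 0.00455886 + 0.00870985 = 0.0145428
So the posterior for Regime 4 is 0.00870985 / 0.0145428 ≈ 0.599.

0.599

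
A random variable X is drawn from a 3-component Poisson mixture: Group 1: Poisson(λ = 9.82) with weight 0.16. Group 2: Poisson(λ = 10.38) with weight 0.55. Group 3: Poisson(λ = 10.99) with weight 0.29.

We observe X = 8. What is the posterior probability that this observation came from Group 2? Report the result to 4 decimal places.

By Bayes' theorem, P(k | x) = π_k f_k(x) / Σ_j π_j f_j(x).
Component likelihoods at x = 8:
  p_1 = 0.116573
  p_2 = 0.103772
  p_3 = 0.0890358
Multiply by the mixture weights:
  π_1·p_1 = 0.16 × 0.116573 = 0.0186517
  π_2·p_2 = 0.55 × 0.103772 = 0.0570748
  π_3·p_3 = 0.29 × 0.0890358 = 0.0258204
Marginal: 0.0186517 + 0.0570748 + 0.0258204 = 0.101547
So the posterior for Group 2 is 0.0570748 / 0.101547 ≈ 0.5621.

0.5621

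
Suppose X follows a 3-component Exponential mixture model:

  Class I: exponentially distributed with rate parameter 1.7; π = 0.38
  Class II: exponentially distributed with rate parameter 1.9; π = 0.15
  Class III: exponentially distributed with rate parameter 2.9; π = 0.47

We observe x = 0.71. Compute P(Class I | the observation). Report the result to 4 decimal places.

Posterior ∝ prior × likelihood, so P(k | x) ∝ π_k f_k(x); normalise over all components.
Exponential densities:
  f_I = 0.508458
  f_II = 0.493049
  f_III = 0.369986
Unnormalised posteriors:
  π_I·f_I = 0.38 × 0.508458 = 0.193214
  π_II·f_II = 0.15 × 0.493049 = 0.0739574
  π_III·f_III = 0.47 × 0.369986 = 0.173894
Sum: 0.193214 + 0.0739574 + 0.173894 = 0.441065
P(Class I | data) ≈ 0.4381

0.4381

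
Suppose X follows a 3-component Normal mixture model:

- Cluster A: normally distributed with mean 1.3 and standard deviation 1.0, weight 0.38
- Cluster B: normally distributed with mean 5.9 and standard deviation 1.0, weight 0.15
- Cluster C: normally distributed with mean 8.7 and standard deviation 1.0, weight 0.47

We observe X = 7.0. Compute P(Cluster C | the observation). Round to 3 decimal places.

0.575

P(component k | x) = π_k·f_k(x) / marginal(x), where marginal(x) = Σ_j π_j·f_j(x).
Component likelihoods at x = 7.0:
  p_A = 3.51396e-08
  p_B = 0.217852
  p_C = 0.0940491
Weight by the priors:
  π_A·p_A = 0.38 × 3.51396e-08 = 1.3353e-08
  π_B·p_B = 0.15 × 0.217852 = 0.0326778
  π_C·p_C = 0.47 × 0.0940491 = 0.0442031
Sum: 1.3353e-08 + 0.0326778 + 0.0442031 = 0.0768809
Responsibility of Cluster C: 0.0442031 / 0.0768809 ≈ 0.575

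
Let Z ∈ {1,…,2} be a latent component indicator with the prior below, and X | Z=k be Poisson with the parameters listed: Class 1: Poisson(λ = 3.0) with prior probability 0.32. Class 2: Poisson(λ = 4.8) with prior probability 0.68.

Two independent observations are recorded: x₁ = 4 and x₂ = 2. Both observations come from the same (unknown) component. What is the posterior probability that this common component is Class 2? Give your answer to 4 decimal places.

Posterior ∝ prior × likelihood, so P(k | x) ∝ π_k f_k(x); normalise over all components.
Since both observations come from the same component, the likelihood for component k is f_k(x₁)·f_k(x₂).
  f_1 = [e^(−3.0)·3.0^4/4! = 0.168031] × [0.224042] = 0.037646
  f_2 = [e^(−4.8)·4.8^4/4! = 0.182029] × [0.0948067] = 0.0172576
Prior × likelihood for each component:
  π_1·f_1 = 0.32 × 0.037646 = 0.0120467
  π_2·f_2 = 0.68 × 0.0172576 = 0.0117351
Evidence: 0.0120467 + 0.0117351 = 0.0237819
P(Class 2 | data) = 0.0117351 / 0.0237819 ≈ 0.4934

0.4934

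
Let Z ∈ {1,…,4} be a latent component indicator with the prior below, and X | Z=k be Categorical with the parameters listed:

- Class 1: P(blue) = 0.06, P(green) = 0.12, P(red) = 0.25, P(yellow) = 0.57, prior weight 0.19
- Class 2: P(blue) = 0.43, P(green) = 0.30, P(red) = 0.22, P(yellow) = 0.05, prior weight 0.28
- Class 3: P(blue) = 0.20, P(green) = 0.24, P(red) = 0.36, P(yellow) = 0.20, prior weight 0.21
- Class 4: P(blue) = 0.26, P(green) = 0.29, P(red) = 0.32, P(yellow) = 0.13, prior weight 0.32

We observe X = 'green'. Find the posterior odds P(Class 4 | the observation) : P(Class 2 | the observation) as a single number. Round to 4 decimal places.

Posterior odds = (P(Z=i) f_i(x)) / (P(Z=j) f_j(x)); the normalising sum cancels.
Evaluate each component's likelihood at the observed value:
  p_1 = 0.12
  p_2 = 0.3
  p_3 = 0.24
  p_4 = 0.29
0.0928 / 0.084 ≈ 1.1048

1.1048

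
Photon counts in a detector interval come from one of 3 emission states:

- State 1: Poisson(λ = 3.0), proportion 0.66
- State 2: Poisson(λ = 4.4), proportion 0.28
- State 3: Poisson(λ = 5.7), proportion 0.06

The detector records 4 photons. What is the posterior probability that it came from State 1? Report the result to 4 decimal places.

0.6395

P(component k | x) = P(Z=k)·f_k(x) / marginal(x), where marginal(x) = Σ_j P(Z=j)·f_j(x).
Poisson probabilities:
  L_1 = e^(−3.0)·3.0^4/4! = 0.168031
  L_2 = e^(−4.4)·4.4^4/4! = 0.191736
  L_3 = e^(−5.7)·5.7^4/4! = 0.147167
Multiply by the mixture weights:
  P(Z=1)·L_1 = 0.66 × 0.168031 = 0.110901
  P(Z=2)·L_2 = 0.28 × 0.191736 = 0.0536861
  P(Z=3)·L_3 = 0.06 × 0.147167 = 0.00883
Evidence: 0.110901 + 0.0536861 + 0.00883 = 0.173417
P(State 1 | data) ≈ 0.6395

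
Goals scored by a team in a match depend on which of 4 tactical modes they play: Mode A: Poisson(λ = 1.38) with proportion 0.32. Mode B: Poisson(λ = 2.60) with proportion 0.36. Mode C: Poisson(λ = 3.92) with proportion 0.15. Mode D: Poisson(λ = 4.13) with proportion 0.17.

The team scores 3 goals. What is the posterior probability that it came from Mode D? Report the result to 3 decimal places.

The responsibility of component k is P(Z=k) f_k(x) divided by Σ_j P(Z=j) f_j(x).
Component likelihoods at x = 3 goals:
  p_A = 0.110194
  p_B = 0.217572
  p_C = 0.199192
  p_D = 0.188826
Multiply by the mixture weights:
  P(Z=A)·p_A = 0.32 × 0.110194 = 0.0352622
  P(Z=B)·p_B = 0.36 × 0.217572 = 0.0783259
  P(Z=C)·p_C = 0.15 × 0.199192 = 0.0298788
  P(Z=D)·p_D = 0.17 × 0.188826 = 0.0321005
Denominator: 0.0352622 + 0.0783259 + 0.0298788 + 0.0321005 = 0.175567
So the posterior for Mode D is 0.0321005 / 0.175567 ≈ 0.183.

0.183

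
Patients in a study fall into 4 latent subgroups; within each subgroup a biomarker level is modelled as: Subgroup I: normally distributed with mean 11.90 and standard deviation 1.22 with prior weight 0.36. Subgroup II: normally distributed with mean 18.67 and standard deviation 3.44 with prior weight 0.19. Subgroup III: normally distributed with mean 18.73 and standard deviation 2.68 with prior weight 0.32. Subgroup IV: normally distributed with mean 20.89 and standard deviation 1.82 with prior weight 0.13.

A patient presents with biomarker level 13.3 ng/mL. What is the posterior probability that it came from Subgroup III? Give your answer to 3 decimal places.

Posterior ∝ prior × likelihood, so P(k | x) ∝ π_k f_k(x); normalise over all components.
Evaluate each component's likelihood at the observed value:
  f_I = (1/(1.22·√(2π)))·exp(−(13.3−11.90)²/(2·1.22²)) = 0.327002·exp(-0.65843) = 0.169278
  f_II = (1/(3.44·√(2π)))·exp(−(13.3−18.67)²/(2·3.44²)) = 0.115972·exp(-1.21843) = 0.034292
  f_III = (1/(2.68·√(2π)))·exp(−(13.3−18.73)²/(2·2.68²)) = 0.148859·exp(-2.05258) = 0.019114
  f_IV = (1/(1.82·√(2π)))·exp(−(13.3−20.89)²/(2·1.82²)) = 0.219199·exp(-8.69582) = 3.66682e-05
Weight by the priors:
  π_I·f_I = 0.36 × 0.169278 = 0.06094
  π_II·f_II = 0.19 × 0.034292 = 0.00651548
  π_III·f_III = 0.32 × 0.019114 = 0.00611647
  π_IV·f_IV = 0.13 × 3.66682e-05 = 4.76687e-06
Sum: 0.06094 + 0.00651548 + 0.00611647 + 4.76687e-06 = 0.0735767
Responsibility of Subgroup III: 0.00611647 / 0.0735767 ≈ 0.083

0.083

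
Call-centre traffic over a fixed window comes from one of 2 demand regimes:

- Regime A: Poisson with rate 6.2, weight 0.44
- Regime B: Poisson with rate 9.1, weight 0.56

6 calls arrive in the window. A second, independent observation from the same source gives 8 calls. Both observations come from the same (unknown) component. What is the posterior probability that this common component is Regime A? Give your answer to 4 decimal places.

P(component k | x) = π_k·f_k(x) / marginal(x), where marginal(x) = Σ_j π_j·f_j(x).
Since both observations come from the same component, the likelihood for component k is f_k(x₁)·f_k(x₂).
  p_A = [e^(−6.2)·6.2^6/6! = 0.1601] × [0.109897] = 0.0175946
  p_B = [e^(−9.1)·9.1^6/6! = 0.0880716] × [0.130236] = 0.0114701
Unnormalised posteriors:
  π_A·p_A = 0.44 × 0.0175946 = 0.00774162
  π_B·p_B = 0.56 × 0.0114701 = 0.00642325
Sum: 0.00774162 + 0.00642325 = 0.0141649
P(Regime A | x₁,x₂) ≈ 0.5465

0.5465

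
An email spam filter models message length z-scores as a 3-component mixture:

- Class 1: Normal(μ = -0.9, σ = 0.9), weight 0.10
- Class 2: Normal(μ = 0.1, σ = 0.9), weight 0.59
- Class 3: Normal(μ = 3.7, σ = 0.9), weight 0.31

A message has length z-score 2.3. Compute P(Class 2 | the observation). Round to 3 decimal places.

Apply Bayes' rule: the posterior for each component is proportional to its prior times its likelihood at x.
Normal densities:
  L_1 = (1/(0.9·√(2π)))·exp(−(2.3−-0.9)²/(2·0.9²)) = 0.443269·exp(-6.32099) = 0.000797072
  L_2 = (1/(0.9·√(2π)))·exp(−(2.3−0.1)²/(2·0.9²)) = 0.443269·exp(-2.98765) = 0.0223432
  L_3 = (1/(0.9·√(2π)))·exp(−(2.3−3.7)²/(2·0.9²)) = 0.443269·exp(-1.20988) = 0.132198
Multiply by the mixture weights:
  w_1·L_1 = 0.10 × 0.000797072 = 7.97072e-05
  w_2·L_2 = 0.59 × 0.0223432 = 0.0131825
  w_3·L_3 = 0.31 × 0.132198 = 0.0409814
Marginal: 7.97072e-05 + 0.0131825 + 0.0409814 = 0.0542436
P(Class 2 | 2.3) ≈ 0.243

0.243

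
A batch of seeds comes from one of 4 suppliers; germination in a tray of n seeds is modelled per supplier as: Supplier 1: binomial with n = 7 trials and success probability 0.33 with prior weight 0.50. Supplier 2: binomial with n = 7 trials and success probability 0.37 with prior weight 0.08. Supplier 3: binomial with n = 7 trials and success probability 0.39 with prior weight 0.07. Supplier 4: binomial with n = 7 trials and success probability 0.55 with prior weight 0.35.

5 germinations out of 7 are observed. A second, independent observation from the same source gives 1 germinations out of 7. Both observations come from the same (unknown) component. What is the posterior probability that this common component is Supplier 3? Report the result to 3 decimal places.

0.090

The responsibility of component k is π_k f_k(x) divided by Σ_j π_j f_j(x).
Since both observations come from the same component, the likelihood for component k is f_k(x₁)·f_k(x₂).
  L_1 = [C(7,5)·0.33^5·0.67^2 = 21·0.00391354·0.4489 = 0.0368925] × [0.208959] = 0.00770902
  L_2 = [C(7,5)·0.37^5·0.63^2 = 21·0.0069344·0.3969 = 0.0577975] × [0.161936] = 0.00935949
  L_3 = [C(7,5)·0.39^5·0.61^2 = 21·0.00902242·0.3721 = 0.0705021] × [0.140651] = 0.00991616
  L_4 = [C(7,5)·0.55^5·0.45^2 = 21·0.0503284·0.2025 = 0.214022] × [0.0319695] = 0.00684217
Unnormalised posteriors:
  π_1·L_1 = 0.50 × 0.00770902 = 0.00385451
  π_2·L_2 = 0.08 × 0.00935949 = 0.000748759
  π_3·L_3 = 0.07 × 0.00991616 = 0.000694131
  π_4·L_4 = 0.35 × 0.00684217 = 0.00239476
Marginal: 0.00385451 + 0.000748759 + 0.000694131 + 0.00239476 = 0.00769216
Responsibility of Supplier 3: 0.000694131 / 0.00769216 ≈ 0.090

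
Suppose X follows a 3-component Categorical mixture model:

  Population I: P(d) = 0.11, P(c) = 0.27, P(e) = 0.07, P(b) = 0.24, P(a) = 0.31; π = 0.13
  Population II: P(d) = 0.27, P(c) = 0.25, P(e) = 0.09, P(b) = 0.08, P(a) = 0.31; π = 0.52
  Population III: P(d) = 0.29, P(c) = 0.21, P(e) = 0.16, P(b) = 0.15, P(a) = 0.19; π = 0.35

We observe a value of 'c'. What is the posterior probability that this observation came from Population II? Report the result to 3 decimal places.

By Bayes' theorem, P(k | x) = π_k f_k(x) / Σ_j π_j f_j(x).
Component likelihoods at x = 'c':
  p_I = P(c | comp) = 0.27
  p_II = P(c | comp) = 0.25
  p_III = P(c | comp) = 0.21
Multiply by the mixture weights:
  π_I·p_I = 0.13 × 0.27 = 0.0351
  π_II·p_II = 0.52 × 0.25 = 0.13
  π_III·p_III = 0.35 × 0.21 = 0.0735
Evidence: 0.0351 + 0.13 + 0.0735 = 0.2386
Responsibility of Population II: 0.13 / 0.2386 ≈ 0.545

0.545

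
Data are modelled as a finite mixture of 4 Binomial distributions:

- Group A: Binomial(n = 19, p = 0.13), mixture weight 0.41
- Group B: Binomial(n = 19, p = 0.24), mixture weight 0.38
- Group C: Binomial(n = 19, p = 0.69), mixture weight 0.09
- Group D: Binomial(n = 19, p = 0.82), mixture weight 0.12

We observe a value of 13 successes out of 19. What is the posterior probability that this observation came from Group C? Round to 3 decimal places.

Apply Bayes' rule: the posterior for each component is proportional to its prior times its likelihood at x.
Binomial probabilities:
  f_A = 3.56337e-08
  f_B = 4.58257e-05
  f_C = 0.193504
  f_D = 0.0699354
Unnormalised posteriors:
  π_A·f_A = 0.41 × 3.56337e-08 = 1.46098e-08
  π_B·f_B = 0.38 × 4.58257e-05 = 1.74138e-05
  π_C·f_C = 0.09 × 0.193504 = 0.0174154
  π_D·f_D = 0.12 × 0.0699354 = 0.00839225
Normaliser: 1.46098e-08 + 1.74138e-05 + 0.0174154 + 0.00839225 = 0.025825
So the posterior for Group C is 0.0174154 / 0.025825 ≈ 0.674.

0.674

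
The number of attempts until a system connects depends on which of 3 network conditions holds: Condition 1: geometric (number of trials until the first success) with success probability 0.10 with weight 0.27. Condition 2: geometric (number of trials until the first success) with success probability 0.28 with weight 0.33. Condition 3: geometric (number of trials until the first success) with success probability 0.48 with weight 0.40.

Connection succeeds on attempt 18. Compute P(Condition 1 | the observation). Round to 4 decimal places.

0.9279

P(component k | x) = π_k·f_k(x) / marginal(x), where marginal(x) = Σ_j π_j·f_j(x).
Geometric probabilities:
  p_1 = 0.0166772
  p_2 = 0.0010515
  p_3 = 7.13342e-06
Unnormalised posteriors:
  π_1·p_1 = 0.27 × 0.0166772 = 0.00450284
  π_2·p_2 = 0.33 × 0.0010515 = 0.000346996
  π_3·p_3 = 0.40 × 7.13342e-06 = 2.85337e-06
Denominator: 0.00450284 + 0.000346996 + 2.85337e-06 = 0.00485269
P(Condition 1 | data) ≈ 0.9279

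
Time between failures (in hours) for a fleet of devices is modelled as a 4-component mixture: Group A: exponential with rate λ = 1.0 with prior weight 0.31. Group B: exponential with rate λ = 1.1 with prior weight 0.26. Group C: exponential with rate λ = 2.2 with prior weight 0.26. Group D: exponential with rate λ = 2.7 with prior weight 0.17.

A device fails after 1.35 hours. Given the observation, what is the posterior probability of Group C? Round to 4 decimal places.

By Bayes' theorem, P(k | x) = π_k f_k(x) / Σ_j π_j f_j(x).
Exponential densities:
  p_A = 0.25924
  p_B = 0.249153
  p_C = 0.112867
  p_D = 0.0705278
Weight by the priors:
  π_A·p_A = 0.31 × 0.25924 = 0.0803645
  π_B·p_B = 0.26 × 0.249153 = 0.0647797
  π_C·p_C = 0.26 × 0.112867 = 0.0293455
  π_D·p_D = 0.17 × 0.0705278 = 0.0119897
Evidence: 0.0803645 + 0.0647797 + 0.0293455 + 0.0119897 = 0.186479
P(Group C | x) ≈ 0.1574

0.1574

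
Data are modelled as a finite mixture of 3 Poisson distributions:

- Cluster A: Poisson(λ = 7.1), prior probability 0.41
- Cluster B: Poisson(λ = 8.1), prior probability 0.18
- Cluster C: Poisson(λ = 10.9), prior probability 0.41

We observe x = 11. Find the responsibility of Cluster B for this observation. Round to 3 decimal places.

0.164

By Bayes' theorem, P(k | x) = w_k f_k(x) / Σ_j w_j f_j(x).
Poisson probabilities:
  L_A = e^(−7.1)·7.1^11/11! = 0.0477744
  L_B = e^(−8.1)·8.1^11/11! = 0.0748849
  L_C = e^(−10.9)·10.9^11/11! = 0.119323
Weight by the priors:
  w_A·L_A = 0.41 × 0.0477744 = 0.0195875
  w_B·L_B = 0.18 × 0.0748849 = 0.0134793
  w_C·L_C = 0.41 × 0.119323 = 0.0489226
Normaliser: 0.0195875 + 0.0134793 + 0.0489226 = 0.0819894
Responsibility of Cluster B: 0.0134793 / 0.0819894 ≈ 0.164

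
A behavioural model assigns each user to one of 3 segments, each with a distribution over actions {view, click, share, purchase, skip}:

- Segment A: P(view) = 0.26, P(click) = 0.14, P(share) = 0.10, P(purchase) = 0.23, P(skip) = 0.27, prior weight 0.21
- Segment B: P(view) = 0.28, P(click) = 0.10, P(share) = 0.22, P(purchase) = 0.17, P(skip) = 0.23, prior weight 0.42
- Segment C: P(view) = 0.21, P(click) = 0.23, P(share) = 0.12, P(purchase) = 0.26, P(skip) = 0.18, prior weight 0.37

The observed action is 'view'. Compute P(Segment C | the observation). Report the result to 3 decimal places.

0.311

By Bayes' theorem, P(k | x) = π_k f_k(x) / Σ_j π_j f_j(x).
Component likelihoods at x = 'view':
  f_A = P(view | comp) = 0.26
  f_B = P(view | comp) = 0.28
  f_C = P(view | comp) = 0.21
Multiply by the mixture weights:
  π_A·f_A = 0.21 × 0.26 = 0.0546
  π_B·f_B = 0.42 × 0.28 = 0.1176
  π_C·f_C = 0.37 × 0.21 = 0.0777
Denominator: 0.0546 + 0.1176 + 0.0777 = 0.2499
P(Segment C | x) ≈ 0.311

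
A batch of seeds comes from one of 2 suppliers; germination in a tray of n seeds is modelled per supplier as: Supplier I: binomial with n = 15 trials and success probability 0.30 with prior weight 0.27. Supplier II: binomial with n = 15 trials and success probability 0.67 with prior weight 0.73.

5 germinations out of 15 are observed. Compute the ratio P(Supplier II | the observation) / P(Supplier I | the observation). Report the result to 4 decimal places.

0.0814

Since P(k|x) ∝ P(Z=k) f_k(x), the posterior odds are P(Z=i) f_i(x) / (P(Z=j) f_j(x)).
Binomial probabilities:
  p_I = C(15,5)·0.30^5·0.70^10 = 3003·0.00243·0.0282475 = 0.20613
  p_II = C(15,5)·0.67^5·0.33^10 = 3003·0.135013·1.53158e-05 = 0.00620967
Odds = (0.73/0.27) × (0.00620967/0.20613) = 2.7037 × 0.030125 ≈ 0.0814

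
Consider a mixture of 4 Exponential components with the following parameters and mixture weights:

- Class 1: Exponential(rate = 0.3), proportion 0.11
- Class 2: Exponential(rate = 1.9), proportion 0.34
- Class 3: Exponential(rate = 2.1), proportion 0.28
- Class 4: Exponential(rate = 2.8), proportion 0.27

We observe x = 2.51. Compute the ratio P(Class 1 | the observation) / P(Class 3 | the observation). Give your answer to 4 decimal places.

The posterior odds equal the prior odds times the likelihood ratio: (w_i/w_j)·(f_i(x)/f_j(x)).
Component likelihoods at x = 2.51:
  f_1 = 0.141285
  f_2 = 0.0161288
  f_3 = 0.0107908
  f_4 = 0.00248277
Posterior odds = (w_1·f_1) / (w_3·f_3) = (0.11·0.141285) / (0.28·0.0107908) = 0.0155414 / 0.00302142 ≈ 5.1437

5.1437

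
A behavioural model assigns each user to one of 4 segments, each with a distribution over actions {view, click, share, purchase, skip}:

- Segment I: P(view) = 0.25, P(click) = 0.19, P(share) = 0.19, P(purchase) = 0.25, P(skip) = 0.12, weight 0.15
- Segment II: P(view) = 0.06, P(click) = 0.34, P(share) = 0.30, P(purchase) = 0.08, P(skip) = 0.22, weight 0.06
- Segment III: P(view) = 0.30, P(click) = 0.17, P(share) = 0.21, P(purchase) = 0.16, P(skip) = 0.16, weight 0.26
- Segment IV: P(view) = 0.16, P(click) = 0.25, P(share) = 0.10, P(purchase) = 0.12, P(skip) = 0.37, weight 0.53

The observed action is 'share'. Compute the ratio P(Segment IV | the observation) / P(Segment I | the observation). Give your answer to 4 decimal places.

1.8596

Posterior odds = (π_i f_i(x)) / (π_j f_j(x)); the normalising sum cancels.
Categorical probabilities:
  p_I = P(share | comp) = 0.19
  p_II = P(share | comp) = 0.30
  p_III = P(share | comp) = 0.21
  p_IV = P(share | comp) = 0.10
Odds = (0.53/0.15) × (0.1/0.19) = 3.53333 × 0.526316 ≈ 1.8596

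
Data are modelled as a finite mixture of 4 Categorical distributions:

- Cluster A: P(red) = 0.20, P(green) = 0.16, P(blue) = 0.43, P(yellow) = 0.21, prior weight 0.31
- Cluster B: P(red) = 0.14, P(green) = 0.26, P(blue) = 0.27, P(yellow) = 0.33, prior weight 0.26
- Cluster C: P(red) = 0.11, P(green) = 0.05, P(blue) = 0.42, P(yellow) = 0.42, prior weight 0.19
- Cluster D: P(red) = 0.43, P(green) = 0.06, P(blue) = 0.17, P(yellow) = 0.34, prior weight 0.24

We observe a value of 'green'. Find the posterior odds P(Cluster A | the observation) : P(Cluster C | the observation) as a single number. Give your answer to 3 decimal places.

5.221

Since P(k|x) ∝ π_k f_k(x), the posterior odds are π_i f_i(x) / (π_j f_j(x)).
Component likelihoods at x = 'green':
  L_A = 0.16
  L_B = 0.26
  L_C = 0.05
  L_D = 0.06
0.0496 / 0.0095 ≈ 5.221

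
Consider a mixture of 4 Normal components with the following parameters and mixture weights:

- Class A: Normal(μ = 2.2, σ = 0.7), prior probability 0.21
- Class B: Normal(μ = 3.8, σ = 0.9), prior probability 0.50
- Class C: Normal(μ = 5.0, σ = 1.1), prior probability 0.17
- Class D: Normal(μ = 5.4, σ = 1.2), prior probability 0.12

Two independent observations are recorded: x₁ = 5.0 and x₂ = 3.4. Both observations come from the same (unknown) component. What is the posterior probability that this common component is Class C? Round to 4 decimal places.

P(component k | x) = P(Z=k)·f_k(x) / marginal(x), where marginal(x) = Σ_j P(Z=j)·f_j(x).
Since both observations come from the same component, the likelihood for component k is f_k(x₁)·f_k(x₂).
  f_A = [0.000191186] × [0.131119] = 2.50681e-05
  f_B = [0.182233] × [0.401582] = 0.0731817
  f_C = [0.362675] × [0.125921] = 0.0456684
  f_D = [0.314486] × [0.0828976] = 0.0260701
Unnormalised posteriors:
  P(Z=A)·f_A = 0.21 × 2.50681e-05 = 5.2643e-06
  P(Z=B)·f_B = 0.50 × 0.0731817 = 0.0365908
  P(Z=C)·f_C = 0.17 × 0.0456684 = 0.00776363
  P(Z=D)·f_D = 0.12 × 0.0260701 = 0.00312842
Normaliser: 5.2643e-06 + 0.0365908 + 0.00776363 + 0.00312842 = 0.0474881
P(Class C | x) = 0.00776363 / 0.0474881 ≈ 0.1635

0.1635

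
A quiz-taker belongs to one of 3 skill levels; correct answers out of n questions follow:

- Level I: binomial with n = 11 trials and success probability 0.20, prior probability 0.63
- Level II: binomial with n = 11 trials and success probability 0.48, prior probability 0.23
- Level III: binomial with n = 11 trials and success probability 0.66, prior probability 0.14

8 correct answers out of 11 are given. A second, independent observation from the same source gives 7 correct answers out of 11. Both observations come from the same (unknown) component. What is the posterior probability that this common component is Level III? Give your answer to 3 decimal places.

By Bayes' theorem, P(k | x) = π_k f_k(x) / Σ_j π_j f_j(x).
Since both observations come from the same component, the likelihood for component k is f_k(x₁)·f_k(x₂).
  p_I = [0.000216269] × [0.00173015] = 3.74178e-07
  p_II = [0.0653768] × [0.14165] = 0.00926062
  p_III = [0.233492] × [0.240568] = 0.0561706
Multiply by the mixture weights:
  π_I·p_I = 0.63 × 3.74178e-07 = 2.35732e-07
  π_II·p_II = 0.23 × 0.00926062 = 0.00212994
  π_III·p_III = 0.14 × 0.0561706 = 0.00786389
Marginal: 2.35732e-07 + 0.00212994 + 0.00786389 = 0.00999407
P(Level III | x₁,x₂) = 0.00786389 / 0.00999407 ≈ 0.787

0.787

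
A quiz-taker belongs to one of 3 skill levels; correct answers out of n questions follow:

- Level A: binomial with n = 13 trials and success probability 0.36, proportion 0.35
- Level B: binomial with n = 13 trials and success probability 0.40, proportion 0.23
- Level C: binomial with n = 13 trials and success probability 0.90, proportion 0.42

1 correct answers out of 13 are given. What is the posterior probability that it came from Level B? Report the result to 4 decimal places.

Apply Bayes' rule: the posterior for each component is proportional to its prior times its likelihood at x.
Component likelihoods at x = 1 correct answers out of 13:
  f_A = C(13,1)·0.36^1·0.64^12 = 13·0.36·0.00472237 = 0.0221007
  f_B = C(13,1)·0.40^1·0.60^12 = 13·0.4·0.00217678 = 0.0113193
  f_C = C(13,1)·0.90^1·0.10^12 = 13·0.9·1e-12 = 1.17e-11
Weight by the priors:
  w_A·f_A = 0.35 × 0.0221007 = 0.00773524
  w_B·f_B = 0.23 × 0.0113193 = 0.00260343
  w_C·f_C = 0.42 × 1.17e-11 = 4.914e-12
Sum: 0.00773524 + 0.00260343 + 4.914e-12 = 0.0103387
Responsibility of Level B: 0.00260343 / 0.0103387 ≈ 0.2518

0.2518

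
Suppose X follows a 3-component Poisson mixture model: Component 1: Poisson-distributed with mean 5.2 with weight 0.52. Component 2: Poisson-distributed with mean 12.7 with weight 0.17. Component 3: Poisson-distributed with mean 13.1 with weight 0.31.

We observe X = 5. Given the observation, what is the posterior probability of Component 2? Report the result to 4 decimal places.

0.0151

Apply Bayes' rule: the posterior for each component is proportional to its prior times its likelihood at x.
Evaluate each component's likelihood at the observed value:
  L_1 = e^(−5.2)·5.2^5/5! = 0.174785
  L_2 = e^(−12.7)·12.7^5/5! = 0.00840035
  L_3 = e^(−13.1)·13.1^5/5! = 0.00657533
Prior × likelihood for each component:
  π_1·L_1 = 0.52 × 0.174785 = 0.0908882
  π_2·L_2 = 0.17 × 0.00840035 = 0.00142806
  π_3·L_3 = 0.31 × 0.00657533 = 0.00203835
Evidence: 0.0908882 + 0.00142806 + 0.00203835 = 0.0943546
Responsibility of Component 2: 0.00142806 / 0.0943546 ≈ 0.0151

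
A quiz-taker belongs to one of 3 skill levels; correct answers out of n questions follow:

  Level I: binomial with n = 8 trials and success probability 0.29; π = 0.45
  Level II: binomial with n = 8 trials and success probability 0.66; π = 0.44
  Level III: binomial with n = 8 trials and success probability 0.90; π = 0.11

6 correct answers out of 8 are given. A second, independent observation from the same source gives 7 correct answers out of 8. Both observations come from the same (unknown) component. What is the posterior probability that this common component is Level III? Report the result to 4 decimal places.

By Bayes' theorem, P(k | x) = π_k f_k(x) / Σ_j π_j f_j(x).
Since both observations come from the same component, the likelihood for component k is f_k(x₁)·f_k(x₂).
  f_I = [C(8,6)·0.29^6·0.71^2 = 28·0.000594823·0.5041 = 0.00839581] × [0.000979793] = 8.22616e-06
  f_II = [C(8,6)·0.66^6·0.34^2 = 28·0.082654·0.1156 = 0.267534] × [0.14838] = 0.0396968
  f_III = [C(8,6)·0.90^6·0.10^2 = 28·0.531441·0.01 = 0.148803] × [0.382638] = 0.0569378
Multiply by the mixture weights:
  π_I·f_I = 0.45 × 8.22616e-06 = 3.70177e-06
  π_II·f_II = 0.44 × 0.0396968 = 0.0174666
  π_III·f_III = 0.11 × 0.0569378 = 0.00626316
Marginal: 3.70177e-06 + 0.0174666 + 0.00626316 = 0.0237335
P(Level III | x) ≈ 0.2639

0.2639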